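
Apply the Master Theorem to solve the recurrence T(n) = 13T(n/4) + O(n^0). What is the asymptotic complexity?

Master Theorem for T(n) = 13T(n/4) + O(n^0):

a = 13, b = 4, c = 0
log_b(a) = log_4(13) = 1.8502

Case 1: c = 0 < log_4(13) = 1.8502
T(n) = O(n^(log_4 13))

For T(n) = 13T(n/4) + O(n^0): log_4(13) = 1.8502. This is Case 1 of the Master Theorem (c < log_b(a), work dominated by leaves), giving O(n^(log_4 13)).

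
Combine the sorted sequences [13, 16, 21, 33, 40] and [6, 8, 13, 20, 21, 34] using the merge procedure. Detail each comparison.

Merging process:

Compare 13 vs 6: take 6 from right. Merged: [6]
Compare 13 vs 8: take 8 from right. Merged: [6, 8]
Compare 13 vs 13: take 13 from left. Merged: [6, 8, 13]
Compare 16 vs 13: take 13 from right. Merged: [6, 8, 13, 13]
Compare 16 vs 20: take 16 from left. Merged: [6, 8, 13, 13, 16]
Compare 21 vs 20: take 20 from right. Merged: [6, 8, 13, 13, 16, 20]
Compare 21 vs 21: take 21 from left. Merged: [6, 8, 13, 13, 16, 20, 21]
Compare 33 vs 21: take 21 from right. Merged: [6, 8, 13, 13, 16, 20, 21, 21]
Compare 33 vs 34: take 33 from left. Merged: [6, 8, 13, 13, 16, 20, 21, 21, 33]
Compare 40 vs 34: take 34 from right. Merged: [6, 8, 13, 13, 16, 20, 21, 21, 33, 34]
Append remaining from left: [40]. Merged: [6, 8, 13, 13, 16, 20, 21, 21, 33, 34, 40]

Final merged array: [6, 8, 13, 13, 16, 20, 21, 21, 33, 34, 40]
Total comparisons: 10

The merged array is [6, 8, 13, 13, 16, 20, 21, 21, 33, 34, 40], requiring 10 comparisons. The merge step runs in O(n) time where n is the total number of elements.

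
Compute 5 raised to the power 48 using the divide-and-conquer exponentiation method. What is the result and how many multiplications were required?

Computing 5^48 by squaring (build up from 5^1; each line after the first costs one multiplication):

5^1 = 5
5^2 = (5^1)^2 = 5^2 = 25
5^3 = 5 * 5^2 = 5 * 25 = 125
5^6 = (5^3)^2 = 125^2 = 15625
5^12 = (5^6)^2 = 15625^2 = 244140625
5^24 = (5^12)^2 = 244140625^2 = 59604644775390625
5^48 = (5^24)^2 = 59604644775390625^2 = 3552713678800500929355621337890625

Result: 3552713678800500929355621337890625
Multiplications needed: 6 (6 lines after 5^1)

5^48 = 3552713678800500929355621337890625. Using exponentiation by squaring, this requires 6 multiplications. The key idea: if the exponent is even, square the half-power; if odd, multiply by the base once.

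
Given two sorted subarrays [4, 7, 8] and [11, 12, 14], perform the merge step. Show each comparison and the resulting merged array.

Merging process:

Compare 4 vs 11: take 4 from left. Merged: [4]
Compare 7 vs 11: take 7 from left. Merged: [4, 7]
Compare 8 vs 11: take 8 from left. Merged: [4, 7, 8]
Append remaining from right: [11, 12, 14]. Merged: [4, 7, 8, 11, 12, 14]

Final merged array: [4, 7, 8, 11, 12, 14]
Total comparisons: 3

The merged array is [4, 7, 8, 11, 12, 14], requiring 3 comparisons. The merge step runs in O(n) time where n is the total number of elements.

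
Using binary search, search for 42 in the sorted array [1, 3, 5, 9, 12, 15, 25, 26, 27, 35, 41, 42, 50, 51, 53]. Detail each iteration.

Binary search for 42 in [1, 3, 5, 9, 12, 15, 25, 26, 27, 35, 41, 42, 50, 51, 53]:

lo=0, hi=14, mid=7, arr[mid]=26 -> 26 < 42, search right half
lo=8, hi=14, mid=11, arr[mid]=42 -> Found target at index 11!

Binary search finds 42 at index 11 after 2 comparisons. The search repeatedly halves the search space by comparing with the middle element.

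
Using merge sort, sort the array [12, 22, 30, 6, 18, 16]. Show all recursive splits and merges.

Merge sort trace:

Split: [12, 22, 30, 6, 18, 16] -> [12, 22, 30] and [6, 18, 16]
  Split: [12, 22, 30] -> [12] and [22, 30]
    Split: [22, 30] -> [22] and [30]
    Merge: [22] + [30] -> [22, 30]
  Merge: [12] + [22, 30] -> [12, 22, 30]
  Split: [6, 18, 16] -> [6] and [18, 16]
    Split: [18, 16] -> [18] and [16]
    Merge: [18] + [16] -> [16, 18]
  Merge: [6] + [16, 18] -> [6, 16, 18]
Merge: [12, 22, 30] + [6, 16, 18] -> [6, 12, 16, 18, 22, 30]

Final sorted array: [6, 12, 16, 18, 22, 30]

The merge sort proceeds by recursively splitting the array and merging sorted halves.
After all merges, the sorted array is [6, 12, 16, 18, 22, 30].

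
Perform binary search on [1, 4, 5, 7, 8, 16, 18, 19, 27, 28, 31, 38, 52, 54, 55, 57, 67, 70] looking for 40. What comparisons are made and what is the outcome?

Binary search for 40 in [1, 4, 5, 7, 8, 16, 18, 19, 27, 28, 31, 38, 52, 54, 55, 57, 67, 70]:

lo=0, hi=17, mid=8, arr[mid]=27 -> 27 < 40, search right half
lo=9, hi=17, mid=13, arr[mid]=54 -> 54 > 40, search left half
lo=9, hi=12, mid=10, arr[mid]=31 -> 31 < 40, search right half
lo=11, hi=12, mid=11, arr[mid]=38 -> 38 < 40, search right half
lo=12, hi=12, mid=12, arr[mid]=52 -> 52 > 40, search left half
lo=12 > hi=11, target 40 not found

Binary search determines that 40 is not in the array after 5 comparisons. The search space was exhausted without finding the target.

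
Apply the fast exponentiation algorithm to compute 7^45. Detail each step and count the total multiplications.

Computing 7^45 by squaring (build up from 7^1; each line after the first costs one multiplication):

7^1 = 7
7^2 = (7^1)^2 = 7^2 = 49
7^4 = (7^2)^2 = 49^2 = 2401
7^5 = 7 * 7^4 = 7 * 2401 = 16807
7^10 = (7^5)^2 = 16807^2 = 282475249
7^11 = 7 * 7^10 = 7 * 282475249 = 1977326743
7^22 = (7^11)^2 = 1977326743^2 = 3909821048582988049
7^44 = (7^22)^2 = 3909821048582988049^2 = 15286700631942576193765185769276826401
7^45 = 7 * 7^44 = 7 * 15286700631942576193765185769276826401 = 107006904423598033356356300384937784807

Result: 107006904423598033356356300384937784807
Multiplications needed: 8 (8 lines after 7^1)

7^45 = 107006904423598033356356300384937784807. Using exponentiation by squaring, this requires 8 multiplications. The key idea: if the exponent is even, square the half-power; if odd, multiply by the base once.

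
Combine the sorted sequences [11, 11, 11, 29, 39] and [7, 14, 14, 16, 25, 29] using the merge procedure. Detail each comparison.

Merging process:

Compare 11 vs 7: take 7 from right. Merged: [7]
Compare 11 vs 14: take 11 from left. Merged: [7, 11]
Compare 11 vs 14: take 11 from left. Merged: [7, 11, 11]
Compare 11 vs 14: take 11 from left. Merged: [7, 11, 11, 11]
Compare 29 vs 14: take 14 from right. Merged: [7, 11, 11, 11, 14]
Compare 29 vs 14: take 14 from right. Merged: [7, 11, 11, 11, 14, 14]
Compare 29 vs 16: take 16 from right. Merged: [7, 11, 11, 11, 14, 14, 16]
Compare 29 vs 25: take 25 from right. Merged: [7, 11, 11, 11, 14, 14, 16, 25]
Compare 29 vs 29: take 29 from left. Merged: [7, 11, 11, 11, 14, 14, 16, 25, 29]
Compare 39 vs 29: take 29 from right. Merged: [7, 11, 11, 11, 14, 14, 16, 25, 29, 29]
Append remaining from left: [39]. Merged: [7, 11, 11, 11, 14, 14, 16, 25, 29, 29, 39]

Final merged array: [7, 11, 11, 11, 14, 14, 16, 25, 29, 29, 39]
Total comparisons: 10

The merged array is [7, 11, 11, 11, 14, 14, 16, 25, 29, 29, 39], requiring 10 comparisons. The merge step runs in O(n) time where n is the total number of elements.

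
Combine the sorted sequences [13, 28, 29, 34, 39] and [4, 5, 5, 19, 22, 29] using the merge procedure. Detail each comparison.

Merging process:

Compare 13 vs 4: take 4 from right. Merged: [4]
Compare 13 vs 5: take 5 from right. Merged: [4, 5]
Compare 13 vs 5: take 5 from right. Merged: [4, 5, 5]
Compare 13 vs 19: take 13 from left. Merged: [4, 5, 5, 13]
Compare 28 vs 19: take 19 from right. Merged: [4, 5, 5, 13, 19]
Compare 28 vs 22: take 22 from right. Merged: [4, 5, 5, 13, 19, 22]
Compare 28 vs 29: take 28 from left. Merged: [4, 5, 5, 13, 19, 22, 28]
Compare 29 vs 29: take 29 from left. Merged: [4, 5, 5, 13, 19, 22, 28, 29]
Compare 34 vs 29: take 29 from right. Merged: [4, 5, 5, 13, 19, 22, 28, 29, 29]
Append remaining from left: [34, 39]. Merged: [4, 5, 5, 13, 19, 22, 28, 29, 29, 34, 39]

Final merged array: [4, 5, 5, 13, 19, 22, 28, 29, 29, 34, 39]
Total comparisons: 9

The merged array is [4, 5, 5, 13, 19, 22, 28, 29, 29, 34, 39], requiring 9 comparisons. The merge step runs in O(n) time where n is the total number of elements.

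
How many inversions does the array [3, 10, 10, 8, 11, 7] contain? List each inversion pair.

Finding inversions in [3, 10, 10, 8, 11, 7]:

(1, 3): arr[1]=10 > arr[3]=8
(1, 5): arr[1]=10 > arr[5]=7
(2, 3): arr[2]=10 > arr[3]=8
(2, 5): arr[2]=10 > arr[5]=7
(3, 5): arr[3]=8 > arr[5]=7
(4, 5): arr[4]=11 > arr[5]=7

Total inversions: 6

The array has 6 inversion(s): (1,3), (1,5), (2,3), (2,5), (3,5), (4,5). Each pair (i,j) satisfies i < j and arr[i] > arr[j].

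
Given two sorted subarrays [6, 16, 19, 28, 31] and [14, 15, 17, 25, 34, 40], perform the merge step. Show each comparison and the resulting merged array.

Merging process:

Compare 6 vs 14: take 6 from left. Merged: [6]
Compare 16 vs 14: take 14 from right. Merged: [6, 14]
Compare 16 vs 15: take 15 from right. Merged: [6, 14, 15]
Compare 16 vs 17: take 16 from left. Merged: [6, 14, 15, 16]
Compare 19 vs 17: take 17 from right. Merged: [6, 14, 15, 16, 17]
Compare 19 vs 25: take 19 from left. Merged: [6, 14, 15, 16, 17, 19]
Compare 28 vs 25: take 25 from right. Merged: [6, 14, 15, 16, 17, 19, 25]
Compare 28 vs 34: take 28 from left. Merged: [6, 14, 15, 16, 17, 19, 25, 28]
Compare 31 vs 34: take 31 from left. Merged: [6, 14, 15, 16, 17, 19, 25, 28, 31]
Append remaining from right: [34, 40]. Merged: [6, 14, 15, 16, 17, 19, 25, 28, 31, 34, 40]

Final merged array: [6, 14, 15, 16, 17, 19, 25, 28, 31, 34, 40]
Total comparisons: 9

The merged array is [6, 14, 15, 16, 17, 19, 25, 28, 31, 34, 40], requiring 9 comparisons. The merge step runs in O(n) time where n is the total number of elements.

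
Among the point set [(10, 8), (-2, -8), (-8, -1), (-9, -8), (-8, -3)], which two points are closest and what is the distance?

Computing all pairwise distances among 5 points:

d((10, 8), (-2, -8)) = 20.0
d((10, 8), (-8, -1)) = 20.1246
d((10, 8), (-9, -8)) = 24.8395
d((10, 8), (-8, -3)) = 21.095
d((-2, -8), (-8, -1)) = 9.2195
d((-2, -8), (-9, -8)) = 7.0
d((-2, -8), (-8, -3)) = 7.8102
d((-8, -1), (-9, -8)) = 7.0711
d((-8, -1), (-8, -3)) = 2.0 <-- minimum
d((-9, -8), (-8, -3)) = 5.099

Closest pair: (-8, -1) and (-8, -3) with distance 2.0

The closest pair is (-8, -1) and (-8, -3) with Euclidean distance 2.0. For 5 points, brute-force pairwise comparison is shown above. For large n, the divide-and-conquer algorithm (sort by x, recurse on halves, check the dividing strip) achieves O(n log n).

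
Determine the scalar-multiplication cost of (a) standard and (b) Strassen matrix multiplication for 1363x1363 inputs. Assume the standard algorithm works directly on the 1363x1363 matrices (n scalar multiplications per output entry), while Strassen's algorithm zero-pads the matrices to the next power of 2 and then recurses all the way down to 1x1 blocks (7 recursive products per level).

Matrix multiplication for 1363x1363 matrices:

Strassen's algorithm requires power-of-2 dimensions. Pad 1363x1363 to 2048x2048 (next power of 2).

Standard algorithm: 1363^3 = 2532139147 multiplications
Strassen's algorithm: 7^(log2(2048)) = 7^11 = 1977326743 multiplications
Savings: 2532139147 - 1977326743 = 554812404 multiplications

Standard: 2532139147 multiplications (1363^3). Strassen: 1977326743 multiplications (7^11, after padding to 2048x2048). Strassen reduces 8 recursive multiplications to 7 at each level.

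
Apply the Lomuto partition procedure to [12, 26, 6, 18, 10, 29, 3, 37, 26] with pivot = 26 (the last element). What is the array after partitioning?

Lomuto partition with pivot = 26:

Initial array: [12, 26, 6, 18, 10, 29, 3, 37, 26]

arr[0]=12 <= 26: swap with position 0, array becomes [12, 26, 6, 18, 10, 29, 3, 37, 26]
arr[1]=26 <= 26: swap with position 1, array becomes [12, 26, 6, 18, 10, 29, 3, 37, 26]
arr[2]=6 <= 26: swap with position 2, array becomes [12, 26, 6, 18, 10, 29, 3, 37, 26]
arr[3]=18 <= 26: swap with position 3, array becomes [12, 26, 6, 18, 10, 29, 3, 37, 26]
arr[4]=10 <= 26: swap with position 4, array becomes [12, 26, 6, 18, 10, 29, 3, 37, 26]
arr[5]=29 > 26: no swap
arr[6]=3 <= 26: swap with position 5, array becomes [12, 26, 6, 18, 10, 3, 29, 37, 26]
arr[7]=37 > 26: no swap

Place pivot at position 6: [12, 26, 6, 18, 10, 3, 26, 37, 29]
Pivot position: 6

After partitioning with pivot 26, the array becomes [12, 26, 6, 18, 10, 3, 26, 37, 29]. The pivot is placed at index 6. All elements to the left of the pivot are <= 26, and all elements to the right are > 26.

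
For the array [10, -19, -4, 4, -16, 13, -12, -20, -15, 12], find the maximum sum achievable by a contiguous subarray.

Using Kadane's algorithm on [10, -19, -4, 4, -16, 13, -12, -20, -15, 12]:

Scanning through the array:
Position 1 (value -19): max_ending_here = -9, max_so_far = 10
Position 2 (value -4): max_ending_here = -4, max_so_far = 10
Position 3 (value 4): max_ending_here = 4, max_so_far = 10
Position 4 (value -16): max_ending_here = -12, max_so_far = 10
Position 5 (value 13): max_ending_here = 13, max_so_far = 13
Position 6 (value -12): max_ending_here = 1, max_so_far = 13
Position 7 (value -20): max_ending_here = -19, max_so_far = 13
Position 8 (value -15): max_ending_here = -15, max_so_far = 13
Position 9 (value 12): max_ending_here = 12, max_so_far = 13

Maximum subarray: [13]
Maximum sum: 13

The maximum subarray is [13] with sum 13. This subarray runs from index 5 to index 5.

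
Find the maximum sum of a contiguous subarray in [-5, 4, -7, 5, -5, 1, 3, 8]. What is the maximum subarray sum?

Using Kadane's algorithm on [-5, 4, -7, 5, -5, 1, 3, 8]:

Scanning through the array:
Position 1 (value 4): max_ending_here = 4, max_so_far = 4
Position 2 (value -7): max_ending_here = -3, max_so_far = 4
Position 3 (value 5): max_ending_here = 5, max_so_far = 5
Position 4 (value -5): max_ending_here = 0, max_so_far = 5
Position 5 (value 1): max_ending_here = 1, max_so_far = 5
Position 6 (value 3): max_ending_here = 4, max_so_far = 5
Position 7 (value 8): max_ending_here = 12, max_so_far = 12

Maximum subarray: [5, -5, 1, 3, 8]
Maximum sum: 12

The maximum subarray is [5, -5, 1, 3, 8] with sum 12. This subarray runs from index 3 to index 7.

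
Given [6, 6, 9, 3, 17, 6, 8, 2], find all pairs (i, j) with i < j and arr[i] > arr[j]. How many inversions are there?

Finding inversions in [6, 6, 9, 3, 17, 6, 8, 2]:

(0, 3): arr[0]=6 > arr[3]=3
(0, 7): arr[0]=6 > arr[7]=2
(1, 3): arr[1]=6 > arr[3]=3
(1, 7): arr[1]=6 > arr[7]=2
(2, 3): arr[2]=9 > arr[3]=3
(2, 5): arr[2]=9 > arr[5]=6
(2, 6): arr[2]=9 > arr[6]=8
(2, 7): arr[2]=9 > arr[7]=2
(3, 7): arr[3]=3 > arr[7]=2
(4, 5): arr[4]=17 > arr[5]=6
(4, 6): arr[4]=17 > arr[6]=8
(4, 7): arr[4]=17 > arr[7]=2
(5, 7): arr[5]=6 > arr[7]=2
(6, 7): arr[6]=8 > arr[7]=2

Total inversions: 14

The array has 14 inversion(s): (0,3), (0,7), (1,3), (1,7), (2,3), (2,5), (2,6), (2,7), (3,7), (4,5), (4,6), (4,7), (5,7), (6,7). Each pair (i,j) satisfies i < j and arr[i] > arr[j].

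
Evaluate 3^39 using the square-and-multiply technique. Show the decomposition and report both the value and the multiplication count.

Computing 3^39 by squaring (build up from 3^1; each line after the first costs one multiplication):

3^1 = 3
3^2 = (3^1)^2 = 3^2 = 9
3^4 = (3^2)^2 = 9^2 = 81
3^8 = (3^4)^2 = 81^2 = 6561
3^9 = 3 * 3^8 = 3 * 6561 = 19683
3^18 = (3^9)^2 = 19683^2 = 387420489
3^19 = 3 * 3^18 = 3 * 387420489 = 1162261467
3^38 = (3^19)^2 = 1162261467^2 = 1350851717672992089
3^39 = 3 * 3^38 = 3 * 1350851717672992089 = 4052555153018976267

Result: 4052555153018976267
Multiplications needed: 8 (8 lines after 3^1)

3^39 = 4052555153018976267. Using exponentiation by squaring, this requires 8 multiplications. The key idea: if the exponent is even, square the half-power; if odd, multiply by the base once.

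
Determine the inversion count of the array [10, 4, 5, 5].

Finding inversions in [10, 4, 5, 5]:

(0, 1): arr[0]=10 > arr[1]=4
(0, 2): arr[0]=10 > arr[2]=5
(0, 3): arr[0]=10 > arr[3]=5

Total inversions: 3

The array has 3 inversion(s): (0,1), (0,2), (0,3). Each pair (i,j) satisfies i < j and arr[i] > arr[j].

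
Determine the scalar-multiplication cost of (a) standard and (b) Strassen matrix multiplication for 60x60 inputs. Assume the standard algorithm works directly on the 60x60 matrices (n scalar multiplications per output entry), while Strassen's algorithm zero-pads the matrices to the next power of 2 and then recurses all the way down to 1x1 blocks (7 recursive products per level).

Matrix multiplication for 60x60 matrices:

Strassen's algorithm requires power-of-2 dimensions. Pad 60x60 to 64x64 (next power of 2).

Standard algorithm: 60^3 = 216000 multiplications
Strassen's algorithm: 7^(log2(64)) = 7^6 = 117649 multiplications
Savings: 216000 - 117649 = 98351 multiplications

Standard: 216000 multiplications (60^3). Strassen: 117649 multiplications (7^6, after padding to 64x64). Strassen reduces 8 recursive multiplications to 7 at each level.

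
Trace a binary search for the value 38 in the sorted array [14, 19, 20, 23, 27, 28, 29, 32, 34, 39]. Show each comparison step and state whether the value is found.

Binary search for 38 in [14, 19, 20, 23, 27, 28, 29, 32, 34, 39]:

lo=0, hi=9, mid=4, arr[mid]=27 -> 27 < 38, search right half
lo=5, hi=9, mid=7, arr[mid]=32 -> 32 < 38, search right half
lo=8, hi=9, mid=8, arr[mid]=34 -> 34 < 38, search right half
lo=9, hi=9, mid=9, arr[mid]=39 -> 39 > 38, search left half
lo=9 > hi=8, target 38 not found

Binary search determines that 38 is not in the array after 4 comparisons. The search space was exhausted without finding the target.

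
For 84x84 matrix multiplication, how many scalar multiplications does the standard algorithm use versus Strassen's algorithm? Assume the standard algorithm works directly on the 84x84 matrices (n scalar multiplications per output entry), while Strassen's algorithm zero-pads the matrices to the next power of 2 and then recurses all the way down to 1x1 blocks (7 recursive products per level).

Matrix multiplication for 84x84 matrices:

Strassen's algorithm requires power-of-2 dimensions. Pad 84x84 to 128x128 (next power of 2).

Standard algorithm: 84^3 = 592704 multiplications
Strassen's algorithm: 7^(log2(128)) = 7^7 = 823543 multiplications
Difference: 592704 - 823543 = -230839 (Strassen uses MORE here due to padding overhead — for small or just-over-power-of-2 n, padding can outweigh the per-level savings)

Standard: 592704 multiplications (84^3). Strassen: 823543 multiplications (7^7, after padding to 128x128). Strassen reduces 8 recursive multiplications to 7 at each level.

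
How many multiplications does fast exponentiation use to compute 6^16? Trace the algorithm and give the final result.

Computing 6^16 by squaring (build up from 6^1; each line after the first costs one multiplication):

6^1 = 6
6^2 = (6^1)^2 = 6^2 = 36
6^4 = (6^2)^2 = 36^2 = 1296
6^8 = (6^4)^2 = 1296^2 = 1679616
6^16 = (6^8)^2 = 1679616^2 = 2821109907456

Result: 2821109907456
Multiplications needed: 4 (4 lines after 6^1)

6^16 = 2821109907456. Using exponentiation by squaring, this requires 4 multiplications. The key idea: if the exponent is even, square the half-power; if odd, multiply by the base once.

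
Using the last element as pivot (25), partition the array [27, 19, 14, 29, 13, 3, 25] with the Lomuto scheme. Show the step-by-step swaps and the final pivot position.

Lomuto partition with pivot = 25:

Initial array: [27, 19, 14, 29, 13, 3, 25]

arr[0]=27 > 25: no swap
arr[1]=19 <= 25: swap with position 0, array becomes [19, 27, 14, 29, 13, 3, 25]
arr[2]=14 <= 25: swap with position 1, array becomes [19, 14, 27, 29, 13, 3, 25]
arr[3]=29 > 25: no swap
arr[4]=13 <= 25: swap with position 2, array becomes [19, 14, 13, 29, 27, 3, 25]
arr[5]=3 <= 25: swap with position 3, array becomes [19, 14, 13, 3, 27, 29, 25]

Place pivot at position 4: [19, 14, 13, 3, 25, 29, 27]
Pivot position: 4

After partitioning with pivot 25, the array becomes [19, 14, 13, 3, 25, 29, 27]. The pivot is placed at index 4. All elements to the left of the pivot are <= 25, and all elements to the right are > 25.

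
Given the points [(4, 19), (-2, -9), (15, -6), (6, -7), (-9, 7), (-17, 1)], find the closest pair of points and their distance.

Computing all pairwise distances among 6 points:

d((4, 19), (-2, -9)) = 28.6356
d((4, 19), (15, -6)) = 27.313
d((4, 19), (6, -7)) = 26.0768
d((4, 19), (-9, 7)) = 17.6918
d((4, 19), (-17, 1)) = 27.6586
d((-2, -9), (15, -6)) = 17.2627
d((-2, -9), (6, -7)) = 8.2462 <-- minimum
d((-2, -9), (-9, 7)) = 17.4642
d((-2, -9), (-17, 1)) = 18.0278
d((15, -6), (6, -7)) = 9.0554
d((15, -6), (-9, 7)) = 27.2947
d((15, -6), (-17, 1)) = 32.7567
d((6, -7), (-9, 7)) = 20.5183
d((6, -7), (-17, 1)) = 24.3516
d((-9, 7), (-17, 1)) = 10.0

Closest pair: (-2, -9) and (6, -7) with distance 8.2462

The closest pair is (-2, -9) and (6, -7) with Euclidean distance 8.2462. For 6 points, brute-force pairwise comparison is shown above. For large n, the divide-and-conquer algorithm (sort by x, recurse on halves, check the dividing strip) achieves O(n log n).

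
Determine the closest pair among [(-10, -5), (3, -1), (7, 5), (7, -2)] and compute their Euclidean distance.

Computing all pairwise distances among 4 points:

d((-10, -5), (3, -1)) = 13.6015
d((-10, -5), (7, 5)) = 19.7231
d((-10, -5), (7, -2)) = 17.2627
d((3, -1), (7, 5)) = 7.2111
d((3, -1), (7, -2)) = 4.1231 <-- minimum
d((7, 5), (7, -2)) = 7.0

Closest pair: (3, -1) and (7, -2) with distance 4.1231

The closest pair is (3, -1) and (7, -2) with Euclidean distance 4.1231. For 4 points, brute-force pairwise comparison is shown above. For large n, the divide-and-conquer algorithm (sort by x, recurse on halves, check the dividing strip) achieves O(n log n).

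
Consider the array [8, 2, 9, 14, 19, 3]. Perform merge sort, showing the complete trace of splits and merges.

Merge sort trace:

Split: [8, 2, 9, 14, 19, 3] -> [8, 2, 9] and [14, 19, 3]
  Split: [8, 2, 9] -> [8] and [2, 9]
    Split: [2, 9] -> [2] and [9]
    Merge: [2] + [9] -> [2, 9]
  Merge: [8] + [2, 9] -> [2, 8, 9]
  Split: [14, 19, 3] -> [14] and [19, 3]
    Split: [19, 3] -> [19] and [3]
    Merge: [19] + [3] -> [3, 19]
  Merge: [14] + [3, 19] -> [3, 14, 19]
Merge: [2, 8, 9] + [3, 14, 19] -> [2, 3, 8, 9, 14, 19]

Final sorted array: [2, 3, 8, 9, 14, 19]

The merge sort proceeds by recursively splitting the array and merging sorted halves.
After all merges, the sorted array is [2, 3, 8, 9, 14, 19].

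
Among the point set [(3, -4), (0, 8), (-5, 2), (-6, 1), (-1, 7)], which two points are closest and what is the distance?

Computing all pairwise distances among 5 points:

d((3, -4), (0, 8)) = 12.3693
d((3, -4), (-5, 2)) = 10.0
d((3, -4), (-6, 1)) = 10.2956
d((3, -4), (-1, 7)) = 11.7047
d((0, 8), (-5, 2)) = 7.8102
d((0, 8), (-6, 1)) = 9.2195
d((0, 8), (-1, 7)) = 1.4142 <-- minimum
d((-5, 2), (-6, 1)) = 1.4142 <-- minimum
d((-5, 2), (-1, 7)) = 6.4031
d((-6, 1), (-1, 7)) = 7.8102

Minimum distance: 1.4142 (tie among 2 pairs: (0, 8) and (-1, 7); (-5, 2) and (-6, 1))

The minimum Euclidean distance is 1.4142. There is a tie: 2 pairs achieve this minimum — (0, 8) and (-1, 7); (-5, 2) and (-6, 1). Any of these is a valid closest pair. For 5 points, brute-force pairwise comparison is shown above. For large n, the divide-and-conquer algorithm (sort by x, recurse on halves, check the dividing strip) achieves O(n log n).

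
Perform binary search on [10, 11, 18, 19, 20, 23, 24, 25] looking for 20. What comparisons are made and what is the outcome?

Binary search for 20 in [10, 11, 18, 19, 20, 23, 24, 25]:

lo=0, hi=7, mid=3, arr[mid]=19 -> 19 < 20, search right half
lo=4, hi=7, mid=5, arr[mid]=23 -> 23 > 20, search left half
lo=4, hi=4, mid=4, arr[mid]=20 -> Found target at index 4!

Binary search finds 20 at index 4 after 3 comparisons. The search repeatedly halves the search space by comparing with the middle element.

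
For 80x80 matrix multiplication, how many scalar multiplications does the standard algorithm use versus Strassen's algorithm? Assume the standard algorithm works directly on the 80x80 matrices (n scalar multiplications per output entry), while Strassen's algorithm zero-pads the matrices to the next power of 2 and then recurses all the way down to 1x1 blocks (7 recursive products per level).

Matrix multiplication for 80x80 matrices:

Strassen's algorithm requires power-of-2 dimensions. Pad 80x80 to 128x128 (next power of 2).

Standard algorithm: 80^3 = 512000 multiplications
Strassen's algorithm: 7^(log2(128)) = 7^7 = 823543 multiplications
Difference: 512000 - 823543 = -311543 (Strassen uses MORE here due to padding overhead — for small or just-over-power-of-2 n, padding can outweigh the per-level savings)

Standard: 512000 multiplications (80^3). Strassen: 823543 multiplications (7^7, after padding to 128x128). Strassen reduces 8 recursive multiplications to 7 at each level.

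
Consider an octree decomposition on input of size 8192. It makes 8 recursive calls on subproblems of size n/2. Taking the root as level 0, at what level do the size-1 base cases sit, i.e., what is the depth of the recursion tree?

For divide and conquer with division factor 2:

Problem sizes at each level:
Level 0: 8192
Level 1: 4096
Level 2: 2048
Level 3: 1024
Level 4: 512
Level 5: 256
Level 6: 128
Level 7: 64
Level 8: 32
Level 9: 16
Level 10: 8
Level 11: 4
Level 12: 2
Level 13: 1

The root is level 0 and the size-1 base case is level 13 (the tree spans levels 0 through 13, i.e. 14 levels counting the root), so the depth is the number of divisions: log_2(8192) = 13

The recursion tree depth is log_2(8192) = 13. At each level, the problem size is divided by 2, so it takes 13 divisions to reduce to a base case of size 1. The algorithm makes 8 recursive calls at each level.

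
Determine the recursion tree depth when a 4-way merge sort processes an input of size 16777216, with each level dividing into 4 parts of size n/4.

For divide and conquer with division factor 4:

Problem sizes at each level:
Level 0: 16777216
Level 1: 4194304
Level 2: 1048576
Level 3: 262144
Level 4: 65536
Level 5: 16384
Level 6: 4096
Level 7: 1024
Level 8: 256
Level 9: 64
Level 10: 16
Level 11: 4
Level 12: 1

The root is level 0 and the size-1 base case is level 12 (the tree spans levels 0 through 12, i.e. 13 levels counting the root), so the depth is the number of divisions: log_4(16777216) = 12

The recursion tree depth is log_4(16777216) = 12. At each level, the problem size is divided by 4, so it takes 12 divisions to reduce to a base case of size 1. The algorithm makes 4 recursive calls at each level.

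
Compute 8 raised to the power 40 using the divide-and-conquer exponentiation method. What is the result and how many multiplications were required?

Computing 8^40 by squaring (build up from 8^1; each line after the first costs one multiplication):

8^1 = 8
8^2 = (8^1)^2 = 8^2 = 64
8^4 = (8^2)^2 = 64^2 = 4096
8^5 = 8 * 8^4 = 8 * 4096 = 32768
8^10 = (8^5)^2 = 32768^2 = 1073741824
8^20 = (8^10)^2 = 1073741824^2 = 1152921504606846976
8^40 = (8^20)^2 = 1152921504606846976^2 = 1329227995784915872903807060280344576

Result: 1329227995784915872903807060280344576
Multiplications needed: 6 (6 lines after 8^1)

8^40 = 1329227995784915872903807060280344576. Using exponentiation by squaring, this requires 6 multiplications. The key idea: if the exponent is even, square the half-power; if odd, multiply by the base once.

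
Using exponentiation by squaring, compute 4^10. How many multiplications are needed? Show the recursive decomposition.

Computing 4^10 by squaring (build up from 4^1; each line after the first costs one multiplication):

4^1 = 4
4^2 = (4^1)^2 = 4^2 = 16
4^4 = (4^2)^2 = 16^2 = 256
4^5 = 4 * 4^4 = 4 * 256 = 1024
4^10 = (4^5)^2 = 1024^2 = 1048576

Result: 1048576
Multiplications needed: 4 (4 lines after 4^1)

4^10 = 1048576. Using exponentiation by squaring, this requires 4 multiplications. The key idea: if the exponent is even, square the half-power; if odd, multiply by the base once.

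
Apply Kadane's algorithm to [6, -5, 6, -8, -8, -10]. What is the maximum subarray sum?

Using Kadane's algorithm on [6, -5, 6, -8, -8, -10]:

Scanning through the array:
Position 1 (value -5): max_ending_here = 1, max_so_far = 6
Position 2 (value 6): max_ending_here = 7, max_so_far = 7
Position 3 (value -8): max_ending_here = -1, max_so_far = 7
Position 4 (value -8): max_ending_here = -8, max_so_far = 7
Position 5 (value -10): max_ending_here = -10, max_so_far = 7

Maximum subarray: [6, -5, 6]
Maximum sum: 7

The maximum subarray is [6, -5, 6] with sum 7. This subarray runs from index 0 to index 2.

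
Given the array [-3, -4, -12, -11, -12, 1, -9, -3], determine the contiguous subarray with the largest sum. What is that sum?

Using Kadane's algorithm on [-3, -4, -12, -11, -12, 1, -9, -3]:

Scanning through the array:
Position 1 (value -4): max_ending_here = -4, max_so_far = -3
Position 2 (value -12): max_ending_here = -12, max_so_far = -3
Position 3 (value -11): max_ending_here = -11, max_so_far = -3
Position 4 (value -12): max_ending_here = -12, max_so_far = -3
Position 5 (value 1): max_ending_here = 1, max_so_far = 1
Position 6 (value -9): max_ending_here = -8, max_so_far = 1
Position 7 (value -3): max_ending_here = -3, max_so_far = 1

Maximum subarray: [1]
Maximum sum: 1

The maximum subarray is [1] with sum 1. This subarray runs from index 5 to index 5.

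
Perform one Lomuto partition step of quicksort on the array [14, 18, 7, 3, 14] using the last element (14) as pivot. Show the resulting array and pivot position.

Lomuto partition with pivot = 14:

Initial array: [14, 18, 7, 3, 14]

arr[0]=14 <= 14: swap with position 0, array becomes [14, 18, 7, 3, 14]
arr[1]=18 > 14: no swap
arr[2]=7 <= 14: swap with position 1, array becomes [14, 7, 18, 3, 14]
arr[3]=3 <= 14: swap with position 2, array becomes [14, 7, 3, 18, 14]

Place pivot at position 3: [14, 7, 3, 14, 18]
Pivot position: 3

After partitioning with pivot 14, the array becomes [14, 7, 3, 14, 18]. The pivot is placed at index 3. All elements to the left of the pivot are <= 14, and all elements to the right are > 14.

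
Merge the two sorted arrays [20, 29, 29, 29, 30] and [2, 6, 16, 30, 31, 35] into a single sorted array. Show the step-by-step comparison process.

Merging process:

Compare 20 vs 2: take 2 from right. Merged: [2]
Compare 20 vs 6: take 6 from right. Merged: [2, 6]
Compare 20 vs 16: take 16 from right. Merged: [2, 6, 16]
Compare 20 vs 30: take 20 from left. Merged: [2, 6, 16, 20]
Compare 29 vs 30: take 29 from left. Merged: [2, 6, 16, 20, 29]
Compare 29 vs 30: take 29 from left. Merged: [2, 6, 16, 20, 29, 29]
Compare 29 vs 30: take 29 from left. Merged: [2, 6, 16, 20, 29, 29, 29]
Compare 30 vs 30: take 30 from left. Merged: [2, 6, 16, 20, 29, 29, 29, 30]
Append remaining from right: [30, 31, 35]. Merged: [2, 6, 16, 20, 29, 29, 29, 30, 30, 31, 35]

Final merged array: [2, 6, 16, 20, 29, 29, 29, 30, 30, 31, 35]
Total comparisons: 8

The merged array is [2, 6, 16, 20, 29, 29, 29, 30, 30, 31, 35], requiring 8 comparisons. The merge step runs in O(n) time where n is the total number of elements.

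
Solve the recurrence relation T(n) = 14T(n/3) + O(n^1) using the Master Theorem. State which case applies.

Master Theorem for T(n) = 14T(n/3) + O(n^1):

a = 14, b = 3, c = 1
log_b(a) = log_3(14) = 2.4022

Case 1: c = 1 < log_3(14) = 2.4022
T(n) = O(n^(log_3 14))

For T(n) = 14T(n/3) + O(n^1): log_3(14) = 2.4022. This is Case 1 of the Master Theorem (c < log_b(a), work dominated by leaves), giving O(n^(log_3 14)).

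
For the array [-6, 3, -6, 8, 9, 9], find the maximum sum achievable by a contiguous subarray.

Using Kadane's algorithm on [-6, 3, -6, 8, 9, 9]:

Scanning through the array:
Position 1 (value 3): max_ending_here = 3, max_so_far = 3
Position 2 (value -6): max_ending_here = -3, max_so_far = 3
Position 3 (value 8): max_ending_here = 8, max_so_far = 8
Position 4 (value 9): max_ending_here = 17, max_so_far = 17
Position 5 (value 9): max_ending_here = 26, max_so_far = 26

Maximum subarray: [8, 9, 9]
Maximum sum: 26

The maximum subarray is [8, 9, 9] with sum 26. This subarray runs from index 3 to index 5.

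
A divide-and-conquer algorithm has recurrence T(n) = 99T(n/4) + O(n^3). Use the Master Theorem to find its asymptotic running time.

Master Theorem for T(n) = 99T(n/4) + O(n^3):

a = 99, b = 4, c = 3
log_b(a) = log_4(99) = 3.3147

Case 1: c = 3 < log_4(99) = 3.3147
T(n) = O(n^(log_4 99))

For T(n) = 99T(n/4) + O(n^3): log_4(99) = 3.3147. This is Case 1 of the Master Theorem (c < log_b(a), work dominated by leaves), giving O(n^(log_4 99)).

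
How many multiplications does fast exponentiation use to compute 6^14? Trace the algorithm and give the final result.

Computing 6^14 by squaring (build up from 6^1; each line after the first costs one multiplication):

6^1 = 6
6^2 = (6^1)^2 = 6^2 = 36
6^3 = 6 * 6^2 = 6 * 36 = 216
6^6 = (6^3)^2 = 216^2 = 46656
6^7 = 6 * 6^6 = 6 * 46656 = 279936
6^14 = (6^7)^2 = 279936^2 = 78364164096

Result: 78364164096
Multiplications needed: 5 (5 lines after 6^1)

6^14 = 78364164096. Using exponentiation by squaring, this requires 5 multiplications. The key idea: if the exponent is even, square the half-power; if odd, multiply by the base once.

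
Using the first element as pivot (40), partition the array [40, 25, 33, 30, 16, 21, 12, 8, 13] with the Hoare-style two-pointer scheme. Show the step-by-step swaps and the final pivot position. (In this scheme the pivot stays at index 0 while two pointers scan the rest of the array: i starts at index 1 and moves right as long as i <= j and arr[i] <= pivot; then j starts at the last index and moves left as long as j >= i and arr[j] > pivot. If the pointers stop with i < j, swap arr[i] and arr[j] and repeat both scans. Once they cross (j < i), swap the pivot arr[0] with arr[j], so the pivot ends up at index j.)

Hoare-style two-pointer partition with pivot = 40:

Initial array: [40, 25, 33, 30, 16, 21, 12, 8, 13]

Pointers start at i = 1, j = 8.
i ends at 9, j ends at 8: the pointers have crossed (j < i), so scanning stops.

Swap pivot arr[0] with arr[8] to place pivot at position 8: [13, 25, 33, 30, 16, 21, 12, 8, 40]
Pivot position: 8

After partitioning with pivot 40, the array becomes [13, 25, 33, 30, 16, 21, 12, 8, 40]. The pivot is placed at index 8. All elements to the left of the pivot are <= 40, and all elements to the right are > 40.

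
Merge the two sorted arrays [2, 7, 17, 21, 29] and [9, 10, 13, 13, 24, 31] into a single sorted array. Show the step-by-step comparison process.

Merging process:

Compare 2 vs 9: take 2 from left. Merged: [2]
Compare 7 vs 9: take 7 from left. Merged: [2, 7]
Compare 17 vs 9: take 9 from right. Merged: [2, 7, 9]
Compare 17 vs 10: take 10 from right. Merged: [2, 7, 9, 10]
Compare 17 vs 13: take 13 from right. Merged: [2, 7, 9, 10, 13]
Compare 17 vs 13: take 13 from right. Merged: [2, 7, 9, 10, 13, 13]
Compare 17 vs 24: take 17 from left. Merged: [2, 7, 9, 10, 13, 13, 17]
Compare 21 vs 24: take 21 from left. Merged: [2, 7, 9, 10, 13, 13, 17, 21]
Compare 29 vs 24: take 24 from right. Merged: [2, 7, 9, 10, 13, 13, 17, 21, 24]
Compare 29 vs 31: take 29 from left. Merged: [2, 7, 9, 10, 13, 13, 17, 21, 24, 29]
Append remaining from right: [31]. Merged: [2, 7, 9, 10, 13, 13, 17, 21, 24, 29, 31]

Final merged array: [2, 7, 9, 10, 13, 13, 17, 21, 24, 29, 31]
Total comparisons: 10

The merged array is [2, 7, 9, 10, 13, 13, 17, 21, 24, 29, 31], requiring 10 comparisons. The merge step runs in O(n) time where n is the total number of elements.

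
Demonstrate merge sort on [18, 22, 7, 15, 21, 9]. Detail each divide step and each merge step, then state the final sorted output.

Merge sort trace:

Split: [18, 22, 7, 15, 21, 9] -> [18, 22, 7] and [15, 21, 9]
  Split: [18, 22, 7] -> [18] and [22, 7]
    Split: [22, 7] -> [22] and [7]
    Merge: [22] + [7] -> [7, 22]
  Merge: [18] + [7, 22] -> [7, 18, 22]
  Split: [15, 21, 9] -> [15] and [21, 9]
    Split: [21, 9] -> [21] and [9]
    Merge: [21] + [9] -> [9, 21]
  Merge: [15] + [9, 21] -> [9, 15, 21]
Merge: [7, 18, 22] + [9, 15, 21] -> [7, 9, 15, 18, 21, 22]

Final sorted array: [7, 9, 15, 18, 21, 22]

The merge sort proceeds by recursively splitting the array and merging sorted halves.
After all merges, the sorted array is [7, 9, 15, 18, 21, 22].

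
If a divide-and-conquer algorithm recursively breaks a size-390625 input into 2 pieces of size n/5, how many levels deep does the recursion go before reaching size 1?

For divide and conquer with division factor 5:

Problem sizes at each level:
Level 0: 390625
Level 1: 78125
Level 2: 15625
Level 3: 3125
Level 4: 625
Level 5: 125
Level 6: 25
Level 7: 5
Level 8: 1

The root is level 0 and the size-1 base case is level 8 (the tree spans levels 0 through 8, i.e. 9 levels counting the root), so the depth is the number of divisions: log_5(390625) = 8

The recursion tree depth is log_5(390625) = 8. At each level, the problem size is divided by 5, so it takes 8 divisions to reduce to a base case of size 1. The algorithm makes 2 recursive calls at each level.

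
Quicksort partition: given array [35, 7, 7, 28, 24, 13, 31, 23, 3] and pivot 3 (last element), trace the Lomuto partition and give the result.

Lomuto partition with pivot = 3:

Initial array: [35, 7, 7, 28, 24, 13, 31, 23, 3]

arr[0]=35 > 3: no swap
arr[1]=7 > 3: no swap
arr[2]=7 > 3: no swap
arr[3]=28 > 3: no swap
arr[4]=24 > 3: no swap
arr[5]=13 > 3: no swap
arr[6]=31 > 3: no swap
arr[7]=23 > 3: no swap

Place pivot at position 0: [3, 7, 7, 28, 24, 13, 31, 23, 35]
Pivot position: 0

After partitioning with pivot 3, the array becomes [3, 7, 7, 28, 24, 13, 31, 23, 35]. The pivot is placed at index 0. All elements to the left of the pivot are <= 3, and all elements to the right are > 3.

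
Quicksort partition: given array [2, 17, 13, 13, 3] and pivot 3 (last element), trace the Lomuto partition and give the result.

Lomuto partition with pivot = 3:

Initial array: [2, 17, 13, 13, 3]

arr[0]=2 <= 3: swap with position 0, array becomes [2, 17, 13, 13, 3]
arr[1]=17 > 3: no swap
arr[2]=13 > 3: no swap
arr[3]=13 > 3: no swap

Place pivot at position 1: [2, 3, 13, 13, 17]
Pivot position: 1

After partitioning with pivot 3, the array becomes [2, 3, 13, 13, 17]. The pivot is placed at index 1. All elements to the left of the pivot are <= 3, and all elements to the right are > 3.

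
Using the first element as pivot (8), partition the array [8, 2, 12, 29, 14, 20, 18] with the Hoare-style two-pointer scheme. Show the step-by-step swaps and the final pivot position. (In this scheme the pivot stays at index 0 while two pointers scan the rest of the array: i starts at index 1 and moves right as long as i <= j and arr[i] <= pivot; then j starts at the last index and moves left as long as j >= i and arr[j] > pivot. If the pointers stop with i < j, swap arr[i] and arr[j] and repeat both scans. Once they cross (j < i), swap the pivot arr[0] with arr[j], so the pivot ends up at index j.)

Hoare-style two-pointer partition with pivot = 8:

Initial array: [8, 2, 12, 29, 14, 20, 18]

Pointers start at i = 1, j = 6.
i ends at 2, j ends at 1: the pointers have crossed (j < i), so scanning stops.

Swap pivot arr[0] with arr[1] to place pivot at position 1: [2, 8, 12, 29, 14, 20, 18]
Pivot position: 1

After partitioning with pivot 8, the array becomes [2, 8, 12, 29, 14, 20, 18]. The pivot is placed at index 1. All elements to the left of the pivot are <= 8, and all elements to the right are > 8.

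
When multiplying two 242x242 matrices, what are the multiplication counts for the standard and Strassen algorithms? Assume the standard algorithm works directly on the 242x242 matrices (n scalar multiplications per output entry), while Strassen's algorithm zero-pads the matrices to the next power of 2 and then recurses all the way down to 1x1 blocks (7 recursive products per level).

Matrix multiplication for 242x242 matrices:

Strassen's algorithm requires power-of-2 dimensions. Pad 242x242 to 256x256 (next power of 2).

Standard algorithm: 242^3 = 14172488 multiplications
Strassen's algorithm: 7^(log2(256)) = 7^8 = 5764801 multiplications
Savings: 14172488 - 5764801 = 8407687 multiplications

Standard: 14172488 multiplications (242^3). Strassen: 5764801 multiplications (7^8, after padding to 256x256). Strassen reduces 8 recursive multiplications to 7 at each level.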